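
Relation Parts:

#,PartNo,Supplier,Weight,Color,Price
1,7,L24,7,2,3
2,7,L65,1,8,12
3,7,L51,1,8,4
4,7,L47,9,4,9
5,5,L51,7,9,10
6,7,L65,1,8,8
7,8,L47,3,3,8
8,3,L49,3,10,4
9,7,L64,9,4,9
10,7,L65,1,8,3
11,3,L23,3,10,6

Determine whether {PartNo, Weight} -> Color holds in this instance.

(PartNo=7, Weight=7): row 1 → Color = 2 ✓
(PartNo=7, Weight=1): rows 2, 3, 6, 10 → Color = 8, 8, 8, 8 ✓
(PartNo=7, Weight=9): rows 4, 9 → Color = 4, 4 ✓
(PartNo=5, Weight=7): row 5 → Color = 9 ✓
(PartNo=8, Weight=3): row 7 → Color = 3 ✓
(PartNo=3, Weight=3): rows 8, 11 → Color = 10, 10 ✓
Every {PartNo, Weight} value is associated with a single Color value, so {PartNo, Weight} -> Color holds.

Yes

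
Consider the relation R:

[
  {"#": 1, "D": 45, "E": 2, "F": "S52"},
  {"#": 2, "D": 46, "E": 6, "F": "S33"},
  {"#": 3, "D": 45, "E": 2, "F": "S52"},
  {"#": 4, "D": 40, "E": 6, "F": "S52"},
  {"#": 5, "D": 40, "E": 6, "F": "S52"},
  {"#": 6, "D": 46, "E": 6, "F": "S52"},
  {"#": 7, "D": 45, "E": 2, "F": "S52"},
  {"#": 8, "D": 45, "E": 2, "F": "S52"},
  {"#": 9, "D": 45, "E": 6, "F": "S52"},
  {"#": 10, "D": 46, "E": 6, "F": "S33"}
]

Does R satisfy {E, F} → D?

No

(E=2, F=S52): rows 1, 3, 7, 8 → D = 45, 45, 45, 45 ✓
(E=6, F=S33): rows 2, 10 → D = 46, 46 ✓
(E=6, F=S52): rows 4, 5, 6, 9 → D takes values {40, 46, 45} — violation
Two rows agree on {E, F} but differ on D, so {E, F} → D does not hold.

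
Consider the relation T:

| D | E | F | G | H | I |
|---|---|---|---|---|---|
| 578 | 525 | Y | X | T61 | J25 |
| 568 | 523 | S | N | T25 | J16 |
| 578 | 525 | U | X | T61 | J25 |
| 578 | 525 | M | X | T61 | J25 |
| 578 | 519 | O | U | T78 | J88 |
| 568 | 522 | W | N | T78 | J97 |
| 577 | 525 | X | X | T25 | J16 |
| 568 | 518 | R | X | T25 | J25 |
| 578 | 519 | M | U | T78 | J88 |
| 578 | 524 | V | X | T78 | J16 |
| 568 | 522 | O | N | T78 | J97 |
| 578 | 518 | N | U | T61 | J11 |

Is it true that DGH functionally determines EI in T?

Yes

(D=578, G=X, H=T61): 3 rows → {E,I} = (525, J25), (525, J25), (525, J25) ✓
(D=568, G=N, H=T25): 1 row → {E,I} = (523, J16) ✓
(D=578, G=U, H=T78): 2 rows → {E,I} = (519, J88), (519, J88) ✓
(D=568, G=N, H=T78): 2 rows → {E,I} = (522, J97), (522, J97) ✓
(D=577, G=X, H=T25): 1 row → {E,I} = (525, J16) ✓
(D=568, G=X, H=T25): 1 row → {E,I} = (518, J25) ✓
(D=578, G=X, H=T78): 1 row → {E,I} = (524, J16) ✓
(D=578, G=U, H=T61): 1 row → {E,I} = (518, J11) ✓
Every DGH value is associated with a single EI value, so DGH → EI holds.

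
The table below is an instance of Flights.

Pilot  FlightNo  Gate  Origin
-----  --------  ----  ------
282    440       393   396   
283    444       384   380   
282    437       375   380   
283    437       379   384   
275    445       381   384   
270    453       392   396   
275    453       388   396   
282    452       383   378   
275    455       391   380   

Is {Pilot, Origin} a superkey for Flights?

All 9 rows have distinct {Pilot, Origin} values, so {Pilot, Origin} → (all attributes) holds and {Pilot, Origin} is a superkey.

Yes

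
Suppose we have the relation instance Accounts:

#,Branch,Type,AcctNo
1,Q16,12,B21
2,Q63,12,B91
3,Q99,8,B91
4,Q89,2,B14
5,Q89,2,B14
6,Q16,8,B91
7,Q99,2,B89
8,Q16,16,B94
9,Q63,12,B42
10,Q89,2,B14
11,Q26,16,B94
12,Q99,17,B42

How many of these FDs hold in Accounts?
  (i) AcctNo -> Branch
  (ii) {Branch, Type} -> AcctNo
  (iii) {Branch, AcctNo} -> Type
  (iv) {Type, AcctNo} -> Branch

(i) AcctNo -> Branch: AcctNo=B91: rows 2, 3, 6 → Branch takes values {Q63, Q99, Q16} — violation; AcctNo=B94: rows 8, 11 → Branch takes values {Q16, Q26} — violation; AcctNo=B42: rows 9, 12 → Branch takes values {Q63, Q99} — violation — fails.
(ii) {Branch, Type} -> AcctNo: (Branch=Q63, Type=12): rows 2, 9 → AcctNo takes values {B91, B42} — violation — fails.
(iii) {Branch, AcctNo} -> Type: every LHS value maps to a single RHS value — holds.
(iv) {Type, AcctNo} -> Branch: (Type=8, AcctNo=B91): rows 3, 6 → Branch takes values {Q99, Q16} — violation; (Type=16, AcctNo=B94): rows 8, 11 → Branch takes values {Q16, Q26} — violation — fails.
1 of the 4 dependencies holds.

1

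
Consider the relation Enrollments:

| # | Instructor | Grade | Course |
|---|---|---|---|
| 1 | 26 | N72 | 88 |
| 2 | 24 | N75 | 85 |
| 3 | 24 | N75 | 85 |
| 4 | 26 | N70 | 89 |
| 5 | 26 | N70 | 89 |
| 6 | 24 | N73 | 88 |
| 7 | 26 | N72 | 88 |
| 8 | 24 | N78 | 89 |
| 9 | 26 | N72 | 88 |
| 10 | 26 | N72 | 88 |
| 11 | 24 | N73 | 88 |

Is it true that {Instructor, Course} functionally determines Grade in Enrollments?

(Instructor=26, Course=88): rows 1, 7, 9, 10 → Grade = N72, N72, N72, N72 ✓
(Instructor=24, Course=85): rows 2, 3 → Grade = N75, N75 ✓
(Instructor=26, Course=89): rows 4, 5 → Grade = N70, N70 ✓
(Instructor=24, Course=88): rows 6, 11 → Grade = N73, N73 ✓
(Instructor=24, Course=89): row 8 → Grade = N78 ✓
Every {Instructor, Course} value is associated with a single Grade value, so {Instructor, Course} -> Grade holds.

Yes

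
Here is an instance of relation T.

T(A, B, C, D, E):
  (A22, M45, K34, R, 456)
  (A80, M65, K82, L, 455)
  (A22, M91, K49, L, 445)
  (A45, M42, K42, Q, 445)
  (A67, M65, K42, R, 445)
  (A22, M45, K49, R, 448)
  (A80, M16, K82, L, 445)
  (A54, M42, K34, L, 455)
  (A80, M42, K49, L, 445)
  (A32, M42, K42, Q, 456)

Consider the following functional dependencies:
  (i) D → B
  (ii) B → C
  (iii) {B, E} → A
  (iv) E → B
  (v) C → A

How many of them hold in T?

(i) D → B: D=R: 3 rows → B takes values {M45, M65} — violation; D=L: 5 rows → B takes values {M65, M91, M16, M42} — violation — fails.
(ii) B → C: B=M45: 2 rows → C takes values {K34, K49} — violation; B=M65: 2 rows → C takes values {K82, K42} — violation; B=M42: 4 rows → C takes values {K42, K34, K49} — violation — fails.
(iii) {B, E} → A: (B=M42, E=445): 2 rows → A takes values {A45, A80} — violation — fails.
(iv) E → B: E=456: 2 rows → B takes values {M45, M42} — violation; E=455: 2 rows → B takes values {M65, M42} — violation; E=445: 5 rows → B takes values {M91, M42, M65, M16} — violation — fails.
(v) C → A: C=K34: 2 rows → A takes values {A22, A54} — violation; C=K49: 3 rows → A takes values {A22, A80} — violation; C=K42: 3 rows → A takes values {A45, A67, A32} — violation — fails.
None of the 5 dependencies hold.

0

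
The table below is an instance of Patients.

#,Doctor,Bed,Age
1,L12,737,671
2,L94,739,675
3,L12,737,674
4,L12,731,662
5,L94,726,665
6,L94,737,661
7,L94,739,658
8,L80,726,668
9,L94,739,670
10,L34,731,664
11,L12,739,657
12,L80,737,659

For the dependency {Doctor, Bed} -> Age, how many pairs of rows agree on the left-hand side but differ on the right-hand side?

(Doctor=L12, Bed=737): violating pairs (1,3) — 1 pair.
(Doctor=L94, Bed=739): violating pairs (2,7), (2,9), (7,9) — 3 pairs.

4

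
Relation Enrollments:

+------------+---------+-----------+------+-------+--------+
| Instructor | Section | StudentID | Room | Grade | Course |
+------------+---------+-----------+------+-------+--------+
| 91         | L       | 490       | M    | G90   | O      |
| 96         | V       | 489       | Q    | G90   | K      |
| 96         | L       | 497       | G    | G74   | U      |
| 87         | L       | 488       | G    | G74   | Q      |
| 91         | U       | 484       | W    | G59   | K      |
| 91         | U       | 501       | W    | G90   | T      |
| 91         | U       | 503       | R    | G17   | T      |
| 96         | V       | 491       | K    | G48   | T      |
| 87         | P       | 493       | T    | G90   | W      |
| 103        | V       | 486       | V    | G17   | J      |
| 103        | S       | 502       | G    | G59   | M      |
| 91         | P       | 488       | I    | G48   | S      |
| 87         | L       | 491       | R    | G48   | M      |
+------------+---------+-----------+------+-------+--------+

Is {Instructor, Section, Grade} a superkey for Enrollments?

Yes

All 13 rows have distinct {Instructor, Section, Grade} values, so {Instructor, Section, Grade} → (all attributes) holds and {Instructor, Section, Grade} is a superkey.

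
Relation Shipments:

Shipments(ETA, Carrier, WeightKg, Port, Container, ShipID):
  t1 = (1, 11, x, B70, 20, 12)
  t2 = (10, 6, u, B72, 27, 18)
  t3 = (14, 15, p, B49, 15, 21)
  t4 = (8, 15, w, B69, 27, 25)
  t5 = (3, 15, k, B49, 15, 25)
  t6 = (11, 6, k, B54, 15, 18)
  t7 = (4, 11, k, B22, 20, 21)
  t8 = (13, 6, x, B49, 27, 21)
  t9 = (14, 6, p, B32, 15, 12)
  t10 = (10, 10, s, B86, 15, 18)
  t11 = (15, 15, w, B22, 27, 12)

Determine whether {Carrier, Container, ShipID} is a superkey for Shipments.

All 11 rows have distinct {Carrier, Container, ShipID} values, so {Carrier, Container, ShipID} → (all attributes) holds and {Carrier, Container, ShipID} is a superkey.

Yes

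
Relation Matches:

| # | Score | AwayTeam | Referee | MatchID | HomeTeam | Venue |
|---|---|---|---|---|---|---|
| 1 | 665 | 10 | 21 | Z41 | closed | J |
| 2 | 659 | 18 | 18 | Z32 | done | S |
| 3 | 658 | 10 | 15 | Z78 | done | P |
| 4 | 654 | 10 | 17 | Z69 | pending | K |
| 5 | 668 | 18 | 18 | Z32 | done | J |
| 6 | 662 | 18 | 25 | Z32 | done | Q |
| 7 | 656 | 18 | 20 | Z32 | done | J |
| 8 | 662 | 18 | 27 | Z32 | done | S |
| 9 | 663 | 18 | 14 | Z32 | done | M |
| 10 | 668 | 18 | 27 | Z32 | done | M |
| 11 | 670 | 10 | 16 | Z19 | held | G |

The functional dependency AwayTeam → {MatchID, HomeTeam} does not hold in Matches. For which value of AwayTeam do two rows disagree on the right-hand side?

AwayTeam=10: rows 1, 3, 4, 11 → {MatchID,HomeTeam} takes values {(Z41, closed), (Z78, done), (Z69, pending), (Z19, held)} — violation
AwayTeam=18: rows 2, 5, 6, 7, 8, 9, 10 → {MatchID,HomeTeam} = (Z32, done), (Z32, done), (Z32, done), (Z32, done), (Z32, done), (Z32, done), (Z32, done) ✓
The only AwayTeam value with inconsistent RHS is AwayTeam=10.

10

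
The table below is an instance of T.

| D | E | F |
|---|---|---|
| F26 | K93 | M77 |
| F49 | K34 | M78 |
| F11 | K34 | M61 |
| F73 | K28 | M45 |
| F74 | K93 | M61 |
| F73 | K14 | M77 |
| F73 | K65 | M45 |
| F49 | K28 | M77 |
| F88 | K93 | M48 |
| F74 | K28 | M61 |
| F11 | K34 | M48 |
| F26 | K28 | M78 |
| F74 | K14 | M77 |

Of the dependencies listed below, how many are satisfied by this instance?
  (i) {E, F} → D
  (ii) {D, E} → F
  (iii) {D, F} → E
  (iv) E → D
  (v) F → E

(i) {E, F} → D: (E=K14, F=M77): 2 rows → D takes values {F73, F74} — violation — fails.
(ii) {D, E} → F: (D=F11, E=K34): 2 rows → F takes values {M61, M48} — violation — fails.
(iii) {D, F} → E: (D=F73, F=M45): 2 rows → E takes values {K28, K65} — violation; (D=F74, F=M61): 2 rows → E takes values {K93, K28} — violation — fails.
(iv) E → D: E=K93: 3 rows → D takes values {F26, F74, F88} — violation; E=K34: 3 rows → D takes values {F49, F11} — violation; E=K28: 4 rows → D takes values {F73, F49, F74, F26} — violation; E=K14: 2 rows → D takes values {F73, F74} — violation — fails.
(v) F → E: F=M77: 4 rows → E takes values {K93, K14, K28} — violation; F=M78: 2 rows → E takes values {K34, K28} — violation; F=M61: 3 rows → E takes values {K34, K93, K28} — violation; F=M45: 2 rows → E takes values {K28, K65} — violation; F=M48: 2 rows → E takes values {K93, K34} — violation — fails.
None of the 5 dependencies hold.

0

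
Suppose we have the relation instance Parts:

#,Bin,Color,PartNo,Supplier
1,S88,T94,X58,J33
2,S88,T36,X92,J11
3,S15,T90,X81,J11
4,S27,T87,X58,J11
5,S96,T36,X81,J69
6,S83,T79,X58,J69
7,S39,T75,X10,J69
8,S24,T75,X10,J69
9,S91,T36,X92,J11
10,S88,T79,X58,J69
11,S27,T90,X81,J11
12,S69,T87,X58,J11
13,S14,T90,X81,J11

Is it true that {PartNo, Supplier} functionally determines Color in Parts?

(PartNo=X58, Supplier=J33): row 1 → Color = T94 ✓
(PartNo=X92, Supplier=J11): rows 2, 9 → Color = T36, T36 ✓
(PartNo=X81, Supplier=J11): rows 3, 11, 13 → Color = T90, T90, T90 ✓
(PartNo=X58, Supplier=J11): rows 4, 12 → Color = T87, T87 ✓
(PartNo=X81, Supplier=J69): row 5 → Color = T36 ✓
(PartNo=X58, Supplier=J69): rows 6, 10 → Color = T79, T79 ✓
(PartNo=X10, Supplier=J69): rows 7, 8 → Color = T75, T75 ✓
Every {PartNo, Supplier} value is associated with a single Color value, so {PartNo, Supplier} -> Color holds.

Yes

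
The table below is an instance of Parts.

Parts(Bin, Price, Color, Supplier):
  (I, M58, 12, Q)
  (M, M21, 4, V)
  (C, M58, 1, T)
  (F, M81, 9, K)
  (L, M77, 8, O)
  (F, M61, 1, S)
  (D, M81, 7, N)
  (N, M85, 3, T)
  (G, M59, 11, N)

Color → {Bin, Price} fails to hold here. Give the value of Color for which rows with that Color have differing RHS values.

Color=12: 1 row → {Bin,Price} = (I, M58) ✓
Color=4: 1 row → {Bin,Price} = (M, M21) ✓
Color=1: 2 rows → {Bin,Price} takes values {(C, M58), (F, M61)} — violation
Color=9: 1 row → {Bin,Price} = (F, M81) ✓
Color=8: 1 row → {Bin,Price} = (L, M77) ✓
Color=7: 1 row → {Bin,Price} = (D, M81) ✓
Color=3: 1 row → {Bin,Price} = (N, M85) ✓
Color=11: 1 row → {Bin,Price} = (G, M59) ✓
The only Color value with inconsistent RHS is Color=1.

1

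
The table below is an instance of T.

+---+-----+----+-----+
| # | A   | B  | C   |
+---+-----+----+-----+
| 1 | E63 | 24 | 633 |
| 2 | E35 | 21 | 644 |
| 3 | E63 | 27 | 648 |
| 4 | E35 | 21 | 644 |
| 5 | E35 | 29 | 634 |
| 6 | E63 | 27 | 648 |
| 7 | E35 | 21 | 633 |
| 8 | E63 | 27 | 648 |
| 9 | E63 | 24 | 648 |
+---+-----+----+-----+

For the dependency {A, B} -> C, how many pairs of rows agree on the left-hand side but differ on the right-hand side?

3

(A=E63, B=24): violating pairs (1,9) — 1 pair.
(A=E35, B=21): violating pairs (2,7), (4,7) — 2 pairs.
(A=E63, B=27): all 3 rows agree on C — 0 pairs.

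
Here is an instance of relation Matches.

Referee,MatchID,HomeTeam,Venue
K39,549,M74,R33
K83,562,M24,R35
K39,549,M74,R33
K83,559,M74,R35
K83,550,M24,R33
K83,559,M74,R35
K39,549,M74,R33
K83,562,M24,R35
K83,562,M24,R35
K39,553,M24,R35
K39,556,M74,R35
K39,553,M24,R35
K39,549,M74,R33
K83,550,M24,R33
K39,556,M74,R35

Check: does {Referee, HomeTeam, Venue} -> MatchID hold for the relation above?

(Referee=K39, HomeTeam=M74, Venue=R33): 4 rows → MatchID = 549, 549, 549, 549 ✓
(Referee=K83, HomeTeam=M24, Venue=R35): 3 rows → MatchID = 562, 562, 562 ✓
(Referee=K83, HomeTeam=M74, Venue=R35): 2 rows → MatchID = 559, 559 ✓
(Referee=K83, HomeTeam=M24, Venue=R33): 2 rows → MatchID = 550, 550 ✓
(Referee=K39, HomeTeam=M24, Venue=R35): 2 rows → MatchID = 553, 553 ✓
(Referee=K39, HomeTeam=M74, Venue=R35): 2 rows → MatchID = 556, 556 ✓
Every {Referee, HomeTeam, Venue} value is associated with a single MatchID value, so {Referee, HomeTeam, Venue} -> MatchID holds.

Yes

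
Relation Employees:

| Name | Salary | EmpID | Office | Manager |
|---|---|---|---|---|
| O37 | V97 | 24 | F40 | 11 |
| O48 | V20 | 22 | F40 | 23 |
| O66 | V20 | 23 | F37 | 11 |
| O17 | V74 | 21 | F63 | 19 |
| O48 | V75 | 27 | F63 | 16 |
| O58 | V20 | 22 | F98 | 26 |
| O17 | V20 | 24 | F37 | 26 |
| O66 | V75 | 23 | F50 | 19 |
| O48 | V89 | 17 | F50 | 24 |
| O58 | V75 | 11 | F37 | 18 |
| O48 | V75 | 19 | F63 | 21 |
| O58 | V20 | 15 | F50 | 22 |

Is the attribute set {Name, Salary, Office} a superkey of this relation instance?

Two distinct rows share (Name=O48, Salary=V75, Office=F63), so {Name, Salary, Office} does not determine every attribute — not a superkey.

No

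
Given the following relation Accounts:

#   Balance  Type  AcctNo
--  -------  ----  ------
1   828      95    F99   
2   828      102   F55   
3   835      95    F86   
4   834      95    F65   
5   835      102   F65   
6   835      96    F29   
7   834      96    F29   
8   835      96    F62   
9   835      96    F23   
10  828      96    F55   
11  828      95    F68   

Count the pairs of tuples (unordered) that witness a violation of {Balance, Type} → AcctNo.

(Balance=828, Type=95): violating pairs (1,11) — 1 pair.
(Balance=835, Type=96): violating pairs (6,8), (6,9), (8,9) — 3 pairs.

4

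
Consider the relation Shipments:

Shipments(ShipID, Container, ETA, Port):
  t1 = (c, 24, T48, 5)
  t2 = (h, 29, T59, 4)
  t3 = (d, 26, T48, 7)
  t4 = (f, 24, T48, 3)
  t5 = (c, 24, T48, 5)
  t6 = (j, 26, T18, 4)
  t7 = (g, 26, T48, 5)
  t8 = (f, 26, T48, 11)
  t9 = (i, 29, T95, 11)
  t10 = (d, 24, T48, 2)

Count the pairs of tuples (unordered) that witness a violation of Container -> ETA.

Container=24: all 4 rows agree on ETA — 0 pairs.
Container=29: violating pairs (2,9) — 1 pair.
Container=26: violating pairs (3,6), (6,7), (6,8) — 3 pairs.

4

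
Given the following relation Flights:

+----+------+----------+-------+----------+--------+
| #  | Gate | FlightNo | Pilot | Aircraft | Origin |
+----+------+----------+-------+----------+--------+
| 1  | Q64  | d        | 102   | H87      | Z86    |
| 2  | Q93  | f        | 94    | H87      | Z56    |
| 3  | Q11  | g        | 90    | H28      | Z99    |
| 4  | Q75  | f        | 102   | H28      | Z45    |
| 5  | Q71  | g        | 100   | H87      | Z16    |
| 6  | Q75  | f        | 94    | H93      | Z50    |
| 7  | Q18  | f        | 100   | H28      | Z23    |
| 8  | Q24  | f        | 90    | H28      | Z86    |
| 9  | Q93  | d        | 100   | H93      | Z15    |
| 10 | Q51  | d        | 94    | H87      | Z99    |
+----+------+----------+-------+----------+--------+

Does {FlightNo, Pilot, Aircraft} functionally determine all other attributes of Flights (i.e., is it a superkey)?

All 10 rows have distinct {FlightNo, Pilot, Aircraft} values, so {FlightNo, Pilot, Aircraft} → (all attributes) holds and {FlightNo, Pilot, Aircraft} is a superkey.

Yes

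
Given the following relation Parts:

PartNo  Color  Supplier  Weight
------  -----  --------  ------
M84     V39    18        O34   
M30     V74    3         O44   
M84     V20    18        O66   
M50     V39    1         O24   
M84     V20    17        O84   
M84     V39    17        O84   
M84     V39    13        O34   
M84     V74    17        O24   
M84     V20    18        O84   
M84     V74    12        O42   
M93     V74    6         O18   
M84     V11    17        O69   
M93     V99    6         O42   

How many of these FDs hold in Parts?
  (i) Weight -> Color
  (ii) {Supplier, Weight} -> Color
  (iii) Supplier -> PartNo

(i) Weight -> Color: Weight=O24: 2 rows → Color takes values {V39, V74} — violation; Weight=O84: 3 rows → Color takes values {V20, V39} — violation; Weight=O42: 2 rows → Color takes values {V74, V99} — violation — fails.
(ii) {Supplier, Weight} -> Color: (Supplier=17, Weight=O84): 2 rows → Color takes values {V20, V39} — violation — fails.
(iii) Supplier -> PartNo: every LHS value maps to a single RHS value — holds.
1 of the 3 dependencies holds.

1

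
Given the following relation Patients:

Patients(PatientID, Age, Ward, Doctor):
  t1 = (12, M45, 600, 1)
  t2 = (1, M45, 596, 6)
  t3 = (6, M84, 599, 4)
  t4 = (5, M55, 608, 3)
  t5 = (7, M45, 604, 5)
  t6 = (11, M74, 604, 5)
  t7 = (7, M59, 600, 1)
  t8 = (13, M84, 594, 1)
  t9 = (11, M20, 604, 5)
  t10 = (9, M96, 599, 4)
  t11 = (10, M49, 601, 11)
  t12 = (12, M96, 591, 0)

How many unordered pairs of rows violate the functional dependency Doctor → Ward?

2

Doctor=1: violating pairs (1,8), (7,8) — 2 pairs.
Doctor=4: all 2 rows agree on Ward — 0 pairs.
Doctor=5: all 3 rows agree on Ward — 0 pairs.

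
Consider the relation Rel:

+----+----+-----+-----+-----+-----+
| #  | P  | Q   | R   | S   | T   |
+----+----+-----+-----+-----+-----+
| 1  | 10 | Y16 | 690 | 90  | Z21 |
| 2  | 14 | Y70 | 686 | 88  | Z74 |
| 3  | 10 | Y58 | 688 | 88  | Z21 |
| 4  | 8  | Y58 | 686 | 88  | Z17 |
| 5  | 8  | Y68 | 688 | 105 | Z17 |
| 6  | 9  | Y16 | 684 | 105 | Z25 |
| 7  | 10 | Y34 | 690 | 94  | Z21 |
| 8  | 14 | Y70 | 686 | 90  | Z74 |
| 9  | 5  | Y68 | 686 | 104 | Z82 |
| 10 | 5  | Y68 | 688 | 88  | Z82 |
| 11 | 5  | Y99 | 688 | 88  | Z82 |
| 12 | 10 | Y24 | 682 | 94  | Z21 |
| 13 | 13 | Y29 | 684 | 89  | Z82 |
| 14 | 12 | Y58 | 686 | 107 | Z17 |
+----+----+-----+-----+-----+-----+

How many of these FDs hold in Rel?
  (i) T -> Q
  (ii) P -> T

(i) T -> Q: T=Z21: rows 1, 3, 7, 12 → Q takes values {Y16, Y58, Y34, Y24} — violation; T=Z17: rows 4, 5, 14 → Q takes values {Y58, Y68} — violation; T=Z82: rows 9, 10, 11, 13 → Q takes values {Y68, Y99, Y29} — violation — fails.
(ii) P -> T: every LHS value maps to a single RHS value — holds.
1 of the 2 dependencies holds.

1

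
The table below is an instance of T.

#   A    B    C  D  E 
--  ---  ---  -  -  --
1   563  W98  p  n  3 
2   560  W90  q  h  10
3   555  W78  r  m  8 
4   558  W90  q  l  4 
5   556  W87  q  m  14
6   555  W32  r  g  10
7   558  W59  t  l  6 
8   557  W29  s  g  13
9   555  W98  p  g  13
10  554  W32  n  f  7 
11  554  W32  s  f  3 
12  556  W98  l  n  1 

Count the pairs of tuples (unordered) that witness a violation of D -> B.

D=n: all 2 rows agree on B — 0 pairs.
D=m: violating pairs (3,5) — 1 pair.
D=l: violating pairs (4,7) — 1 pair.
D=g: violating pairs (6,8), (6,9), (8,9) — 3 pairs.
D=f: all 2 rows agree on B — 0 pairs.

5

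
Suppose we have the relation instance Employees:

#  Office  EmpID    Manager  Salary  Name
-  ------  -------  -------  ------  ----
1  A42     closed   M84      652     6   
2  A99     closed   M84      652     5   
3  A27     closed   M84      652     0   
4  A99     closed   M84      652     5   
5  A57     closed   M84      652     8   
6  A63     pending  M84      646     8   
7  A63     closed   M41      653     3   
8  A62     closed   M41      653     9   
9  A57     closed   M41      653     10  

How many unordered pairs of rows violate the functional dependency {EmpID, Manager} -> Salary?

0

(EmpID=closed, Manager=M84): all 5 rows agree on Salary — 0 pairs.
(EmpID=closed, Manager=M41): all 3 rows agree on Salary — 0 pairs.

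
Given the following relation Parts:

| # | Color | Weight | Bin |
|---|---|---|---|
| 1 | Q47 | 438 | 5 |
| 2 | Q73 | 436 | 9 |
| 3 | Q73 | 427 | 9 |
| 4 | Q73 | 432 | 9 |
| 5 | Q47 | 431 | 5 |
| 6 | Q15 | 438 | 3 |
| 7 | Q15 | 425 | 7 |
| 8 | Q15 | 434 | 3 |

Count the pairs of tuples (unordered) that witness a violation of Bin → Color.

Bin=5: all 2 rows agree on Color — 0 pairs.
Bin=9: all 3 rows agree on Color — 0 pairs.
Bin=3: all 2 rows agree on Color — 0 pairs.

0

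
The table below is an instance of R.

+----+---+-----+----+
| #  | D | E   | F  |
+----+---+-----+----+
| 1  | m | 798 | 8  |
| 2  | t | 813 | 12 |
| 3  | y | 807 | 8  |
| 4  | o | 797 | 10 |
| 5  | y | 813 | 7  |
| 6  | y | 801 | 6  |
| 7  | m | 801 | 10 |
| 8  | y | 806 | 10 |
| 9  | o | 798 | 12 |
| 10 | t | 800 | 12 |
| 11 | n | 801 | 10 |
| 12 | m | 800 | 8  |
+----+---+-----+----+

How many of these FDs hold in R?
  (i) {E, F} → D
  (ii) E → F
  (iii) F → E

(i) {E, F} → D: (E=801, F=10): rows 7, 11 → D takes values {m, n} — violation — fails.
(ii) E → F: E=798: rows 1, 9 → F takes values {8, 12} — violation; E=813: rows 2, 5 → F takes values {12, 7} — violation; E=801: rows 6, 7, 11 → F takes values {6, 10} — violation; E=800: rows 10, 12 → F takes values {12, 8} — violation — fails.
(iii) F → E: F=8: rows 1, 3, 12 → E takes values {798, 807, 800} — violation; F=12: rows 2, 9, 10 → E takes values {813, 798, 800} — violation; F=10: rows 4, 7, 8, 11 → E takes values {797, 801, 806} — violation — fails.
None of the 3 dependencies hold.

0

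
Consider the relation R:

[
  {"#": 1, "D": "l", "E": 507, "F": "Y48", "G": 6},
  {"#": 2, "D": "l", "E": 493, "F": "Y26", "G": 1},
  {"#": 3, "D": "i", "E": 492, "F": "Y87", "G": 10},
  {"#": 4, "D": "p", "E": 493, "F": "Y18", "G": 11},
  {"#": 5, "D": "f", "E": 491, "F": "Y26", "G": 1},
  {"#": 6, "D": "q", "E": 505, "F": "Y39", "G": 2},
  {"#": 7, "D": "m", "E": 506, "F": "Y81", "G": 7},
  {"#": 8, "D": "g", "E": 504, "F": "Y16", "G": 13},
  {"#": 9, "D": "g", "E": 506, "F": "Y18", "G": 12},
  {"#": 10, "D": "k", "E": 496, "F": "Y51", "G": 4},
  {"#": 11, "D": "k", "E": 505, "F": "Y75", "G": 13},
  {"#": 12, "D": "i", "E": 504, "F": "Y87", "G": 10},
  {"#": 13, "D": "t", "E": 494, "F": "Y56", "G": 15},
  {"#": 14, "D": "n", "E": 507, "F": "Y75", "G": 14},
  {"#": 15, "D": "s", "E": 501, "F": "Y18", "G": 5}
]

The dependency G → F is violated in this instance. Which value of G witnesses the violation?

13

G=6: row 1 → F = Y48 ✓
G=1: rows 2, 5 → F = Y26, Y26 ✓
G=10: rows 3, 12 → F = Y87, Y87 ✓
G=11: row 4 → F = Y18 ✓
G=2: row 6 → F = Y39 ✓
G=7: row 7 → F = Y81 ✓
G=13: rows 8, 11 → F takes values {Y16, Y75} — violation
G=12: row 9 → F = Y18 ✓
G=4: row 10 → F = Y51 ✓
G=15: row 13 → F = Y56 ✓
G=14: row 14 → F = Y75 ✓
G=5: row 15 → F = Y18 ✓
The only G value with inconsistent F is G=13.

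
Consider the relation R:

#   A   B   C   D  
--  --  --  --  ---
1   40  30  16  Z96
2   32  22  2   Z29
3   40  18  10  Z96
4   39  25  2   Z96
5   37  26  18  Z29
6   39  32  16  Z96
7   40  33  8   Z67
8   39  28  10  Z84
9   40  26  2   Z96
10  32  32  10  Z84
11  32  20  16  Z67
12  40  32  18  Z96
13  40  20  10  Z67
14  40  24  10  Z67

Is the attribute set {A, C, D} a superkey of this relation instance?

Rows 13 and 14 have the same {A, C, D} value (A=40, C=10, D=Z67) but are distinct tuples, so {A, C, D} does not determine every attribute — not a superkey.

No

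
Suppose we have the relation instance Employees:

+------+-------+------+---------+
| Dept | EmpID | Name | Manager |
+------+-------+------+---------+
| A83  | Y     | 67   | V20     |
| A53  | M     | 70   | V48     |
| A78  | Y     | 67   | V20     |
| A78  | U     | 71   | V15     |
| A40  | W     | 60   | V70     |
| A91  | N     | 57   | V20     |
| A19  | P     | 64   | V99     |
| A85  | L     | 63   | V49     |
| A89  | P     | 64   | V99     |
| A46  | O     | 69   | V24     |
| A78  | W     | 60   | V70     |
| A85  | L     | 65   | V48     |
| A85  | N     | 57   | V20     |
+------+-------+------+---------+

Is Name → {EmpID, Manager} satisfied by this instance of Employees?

Name=67: 2 rows → {EmpID,Manager} = (Y, V20), (Y, V20) ✓
Name=70: 1 row → {EmpID,Manager} = (M, V48) ✓
Name=71: 1 row → {EmpID,Manager} = (U, V15) ✓
Name=60: 2 rows → {EmpID,Manager} = (W, V70), (W, V70) ✓
Name=57: 2 rows → {EmpID,Manager} = (N, V20), (N, V20) ✓
Name=64: 2 rows → {EmpID,Manager} = (P, V99), (P, V99) ✓
Name=63: 1 row → {EmpID,Manager} = (L, V49) ✓
Name=69: 1 row → {EmpID,Manager} = (O, V24) ✓
Name=65: 1 row → {EmpID,Manager} = (L, V48) ✓
Every Name value is associated with a single {EmpID, Manager} value, so Name → {EmpID, Manager} holds.

Yes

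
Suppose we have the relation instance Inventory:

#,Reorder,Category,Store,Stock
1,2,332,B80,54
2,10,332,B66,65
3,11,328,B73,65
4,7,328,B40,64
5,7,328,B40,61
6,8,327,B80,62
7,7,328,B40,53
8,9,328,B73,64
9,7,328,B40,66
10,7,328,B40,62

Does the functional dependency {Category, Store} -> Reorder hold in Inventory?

(Category=332, Store=B80): row 1 → Reorder = 2 ✓
(Category=332, Store=B66): row 2 → Reorder = 10 ✓
(Category=328, Store=B73): rows 3, 8 → Reorder takes values {11, 9} — violation
(Category=328, Store=B40): rows 4, 5, 7, 9, 10 → Reorder = 7, 7, 7, 7, 7 ✓
(Category=327, Store=B80): row 6 → Reorder = 8 ✓
Two rows agree on {Category, Store} but differ on Reorder, so {Category, Store} -> Reorder does not hold.

No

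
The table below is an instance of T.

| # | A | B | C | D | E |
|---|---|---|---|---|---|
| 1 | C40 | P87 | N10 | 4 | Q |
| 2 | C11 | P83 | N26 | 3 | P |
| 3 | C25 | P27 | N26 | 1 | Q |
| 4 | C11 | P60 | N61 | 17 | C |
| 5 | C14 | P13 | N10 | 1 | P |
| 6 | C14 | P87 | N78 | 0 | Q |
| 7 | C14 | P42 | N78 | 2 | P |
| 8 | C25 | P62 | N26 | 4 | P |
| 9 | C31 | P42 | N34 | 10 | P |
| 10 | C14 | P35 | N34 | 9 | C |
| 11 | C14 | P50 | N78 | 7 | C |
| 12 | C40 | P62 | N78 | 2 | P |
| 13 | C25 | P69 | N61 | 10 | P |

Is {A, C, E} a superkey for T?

All 13 rows have distinct {A, C, E} values, so {A, C, E} → (all attributes) holds and {A, C, E} is a superkey.

Yes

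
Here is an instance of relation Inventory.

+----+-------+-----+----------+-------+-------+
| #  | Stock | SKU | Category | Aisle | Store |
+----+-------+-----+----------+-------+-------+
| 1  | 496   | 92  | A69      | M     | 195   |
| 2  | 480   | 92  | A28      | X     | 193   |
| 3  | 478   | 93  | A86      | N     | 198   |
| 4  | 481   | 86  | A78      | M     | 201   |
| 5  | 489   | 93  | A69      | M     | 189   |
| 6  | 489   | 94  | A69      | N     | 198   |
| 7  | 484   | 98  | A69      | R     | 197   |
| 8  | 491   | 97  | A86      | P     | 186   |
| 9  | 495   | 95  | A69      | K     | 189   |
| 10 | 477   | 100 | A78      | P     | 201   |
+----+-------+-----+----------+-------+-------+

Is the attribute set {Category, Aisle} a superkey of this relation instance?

No

Rows 1 and 5 have the same {Category, Aisle} value (Category=A69, Aisle=M) but are distinct tuples, so {Category, Aisle} does not determine every attribute — not a superkey.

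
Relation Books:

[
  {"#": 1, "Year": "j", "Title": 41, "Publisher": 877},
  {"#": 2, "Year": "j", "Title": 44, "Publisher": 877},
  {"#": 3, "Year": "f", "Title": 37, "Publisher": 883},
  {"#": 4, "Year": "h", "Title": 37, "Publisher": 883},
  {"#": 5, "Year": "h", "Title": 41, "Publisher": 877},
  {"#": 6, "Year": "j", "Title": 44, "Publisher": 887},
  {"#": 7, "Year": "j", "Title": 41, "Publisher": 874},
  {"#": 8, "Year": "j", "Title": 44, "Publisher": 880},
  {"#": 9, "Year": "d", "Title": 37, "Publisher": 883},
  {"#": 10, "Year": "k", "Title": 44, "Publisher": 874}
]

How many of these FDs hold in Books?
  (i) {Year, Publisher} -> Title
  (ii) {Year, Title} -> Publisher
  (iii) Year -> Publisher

(i) {Year, Publisher} -> Title: (Year=j, Publisher=877): rows 1, 2 → Title takes values {41, 44} — violation — fails.
(ii) {Year, Title} -> Publisher: (Year=j, Title=41): rows 1, 7 → Publisher takes values {877, 874} — violation; (Year=j, Title=44): rows 2, 6, 8 → Publisher takes values {877, 887, 880} — violation — fails.
(iii) Year -> Publisher: Year=j: rows 1, 2, 6, 7, 8 → Publisher takes values {877, 887, 874, 880} — violation; Year=h: rows 4, 5 → Publisher takes values {883, 877} — violation — fails.
None of the 3 dependencies hold.

0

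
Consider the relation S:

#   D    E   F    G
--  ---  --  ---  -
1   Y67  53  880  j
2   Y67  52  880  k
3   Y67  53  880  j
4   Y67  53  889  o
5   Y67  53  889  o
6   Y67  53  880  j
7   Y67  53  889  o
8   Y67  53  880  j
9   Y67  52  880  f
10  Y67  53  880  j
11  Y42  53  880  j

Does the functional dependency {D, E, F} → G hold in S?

No

(D=Y67, E=53, F=880): rows 1, 3, 6, 8, 10 → G = j, j, j, j, j ✓
(D=Y67, E=52, F=880): rows 2, 9 → G takes values {k, f} — violation
(D=Y67, E=53, F=889): rows 4, 5, 7 → G = o, o, o ✓
(D=Y42, E=53, F=880): row 11 → G = j ✓
Two rows agree on {D, E, F} but differ on G, so {D, E, F} → G does not hold.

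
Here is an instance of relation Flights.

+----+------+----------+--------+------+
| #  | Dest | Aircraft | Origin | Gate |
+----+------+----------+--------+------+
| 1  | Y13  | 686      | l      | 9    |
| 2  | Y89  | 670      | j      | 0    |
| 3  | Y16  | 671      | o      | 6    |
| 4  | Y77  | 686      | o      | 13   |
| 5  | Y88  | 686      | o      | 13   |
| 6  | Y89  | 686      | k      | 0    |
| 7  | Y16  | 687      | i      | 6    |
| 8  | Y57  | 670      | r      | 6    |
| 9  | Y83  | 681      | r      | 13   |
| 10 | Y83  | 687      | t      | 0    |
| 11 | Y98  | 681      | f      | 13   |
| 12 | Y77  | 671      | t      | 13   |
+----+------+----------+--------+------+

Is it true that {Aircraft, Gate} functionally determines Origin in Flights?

No

(Aircraft=686, Gate=9): row 1 → Origin = l ✓
(Aircraft=670, Gate=0): row 2 → Origin = j ✓
(Aircraft=671, Gate=6): row 3 → Origin = o ✓
(Aircraft=686, Gate=13): rows 4, 5 → Origin = o, o ✓
(Aircraft=686, Gate=0): row 6 → Origin = k ✓
(Aircraft=687, Gate=6): row 7 → Origin = i ✓
(Aircraft=670, Gate=6): row 8 → Origin = r ✓
(Aircraft=681, Gate=13): rows 9, 11 → Origin takes values {r, f} — violation
(Aircraft=687, Gate=0): row 10 → Origin = t ✓
(Aircraft=671, Gate=13): row 12 → Origin = t ✓
Two rows agree on {Aircraft, Gate} but differ on Origin, so {Aircraft, Gate} -> Origin does not hold.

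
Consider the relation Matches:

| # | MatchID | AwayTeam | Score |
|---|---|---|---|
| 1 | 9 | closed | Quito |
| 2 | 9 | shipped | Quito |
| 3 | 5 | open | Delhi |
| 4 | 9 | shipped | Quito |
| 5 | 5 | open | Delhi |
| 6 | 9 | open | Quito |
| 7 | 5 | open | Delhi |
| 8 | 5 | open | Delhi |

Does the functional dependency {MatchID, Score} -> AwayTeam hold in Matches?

(MatchID=9, Score=Quito): rows 1, 2, 4, 6 → AwayTeam takes values {closed, shipped, open} — violation
(MatchID=5, Score=Delhi): rows 3, 5, 7, 8 → AwayTeam = open, open, open, open ✓
Two rows agree on {MatchID, Score} but differ on AwayTeam, so {MatchID, Score} -> AwayTeam does not hold.

No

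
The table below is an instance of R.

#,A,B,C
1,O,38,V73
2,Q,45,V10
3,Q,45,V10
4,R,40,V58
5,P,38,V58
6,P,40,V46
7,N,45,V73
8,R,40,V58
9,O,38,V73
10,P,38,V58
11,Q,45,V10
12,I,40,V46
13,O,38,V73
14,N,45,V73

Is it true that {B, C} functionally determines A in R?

No

(B=38, C=V73): rows 1, 9, 13 → A = O, O, O ✓
(B=45, C=V10): rows 2, 3, 11 → A = Q, Q, Q ✓
(B=40, C=V58): rows 4, 8 → A = R, R ✓
(B=38, C=V58): rows 5, 10 → A = P, P ✓
(B=40, C=V46): rows 6, 12 → A takes values {P, I} — violation
(B=45, C=V73): rows 7, 14 → A = N, N ✓
Two rows agree on {B, C} but differ on A, so {B, C} -> A does not hold.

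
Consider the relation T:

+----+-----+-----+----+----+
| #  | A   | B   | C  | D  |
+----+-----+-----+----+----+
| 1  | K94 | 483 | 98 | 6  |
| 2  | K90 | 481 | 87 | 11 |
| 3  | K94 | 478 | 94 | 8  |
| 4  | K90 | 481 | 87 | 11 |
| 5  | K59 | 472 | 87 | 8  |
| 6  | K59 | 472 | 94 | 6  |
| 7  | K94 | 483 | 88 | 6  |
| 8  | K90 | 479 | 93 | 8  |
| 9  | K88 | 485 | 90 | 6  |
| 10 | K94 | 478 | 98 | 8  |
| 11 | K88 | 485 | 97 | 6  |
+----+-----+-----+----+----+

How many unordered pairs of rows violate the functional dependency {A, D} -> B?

0

(A=K94, D=6): all 2 rows agree on B — 0 pairs.
(A=K90, D=11): all 2 rows agree on B — 0 pairs.
(A=K94, D=8): all 2 rows agree on B — 0 pairs.
(A=K88, D=6): all 2 rows agree on B — 0 pairs.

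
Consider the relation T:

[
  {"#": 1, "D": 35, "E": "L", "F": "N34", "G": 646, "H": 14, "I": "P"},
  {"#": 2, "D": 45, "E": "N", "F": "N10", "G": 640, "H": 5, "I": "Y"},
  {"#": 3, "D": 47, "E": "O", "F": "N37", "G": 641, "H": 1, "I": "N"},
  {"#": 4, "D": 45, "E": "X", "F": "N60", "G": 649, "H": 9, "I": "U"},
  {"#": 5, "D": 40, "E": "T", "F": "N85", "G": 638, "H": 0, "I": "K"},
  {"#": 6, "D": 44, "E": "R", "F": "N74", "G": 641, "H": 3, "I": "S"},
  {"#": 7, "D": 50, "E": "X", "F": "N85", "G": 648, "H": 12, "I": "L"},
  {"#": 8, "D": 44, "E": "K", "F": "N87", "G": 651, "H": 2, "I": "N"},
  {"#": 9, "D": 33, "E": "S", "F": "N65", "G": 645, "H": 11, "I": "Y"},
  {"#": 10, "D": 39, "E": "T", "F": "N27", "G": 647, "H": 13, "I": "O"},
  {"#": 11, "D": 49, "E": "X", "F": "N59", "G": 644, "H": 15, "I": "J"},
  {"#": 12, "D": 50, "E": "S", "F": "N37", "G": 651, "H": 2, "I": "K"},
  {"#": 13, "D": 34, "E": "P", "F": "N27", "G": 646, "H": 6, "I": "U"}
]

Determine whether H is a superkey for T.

No

Rows 8 and 12 have the same H value H=2 but are distinct tuples, so H does not determine every attribute — not a superkey.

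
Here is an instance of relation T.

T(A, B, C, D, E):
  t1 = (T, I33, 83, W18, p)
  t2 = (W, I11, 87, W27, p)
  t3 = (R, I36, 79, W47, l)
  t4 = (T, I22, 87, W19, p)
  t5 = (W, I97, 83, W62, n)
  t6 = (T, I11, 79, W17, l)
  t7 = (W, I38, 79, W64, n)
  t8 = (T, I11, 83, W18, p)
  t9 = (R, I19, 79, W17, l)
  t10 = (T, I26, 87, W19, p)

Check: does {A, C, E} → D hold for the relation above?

No

(A=T, C=83, E=p): rows 1, 8 → D = W18, W18 ✓
(A=W, C=87, E=p): row 2 → D = W27 ✓
(A=R, C=79, E=l): rows 3, 9 → D takes values {W47, W17} — violation
(A=T, C=87, E=p): rows 4, 10 → D = W19, W19 ✓
(A=W, C=83, E=n): row 5 → D = W62 ✓
(A=T, C=79, E=l): row 6 → D = W17 ✓
(A=W, C=79, E=n): row 7 → D = W64 ✓
Two rows agree on {A, C, E} but differ on D, so {A, C, E} → D does not hold.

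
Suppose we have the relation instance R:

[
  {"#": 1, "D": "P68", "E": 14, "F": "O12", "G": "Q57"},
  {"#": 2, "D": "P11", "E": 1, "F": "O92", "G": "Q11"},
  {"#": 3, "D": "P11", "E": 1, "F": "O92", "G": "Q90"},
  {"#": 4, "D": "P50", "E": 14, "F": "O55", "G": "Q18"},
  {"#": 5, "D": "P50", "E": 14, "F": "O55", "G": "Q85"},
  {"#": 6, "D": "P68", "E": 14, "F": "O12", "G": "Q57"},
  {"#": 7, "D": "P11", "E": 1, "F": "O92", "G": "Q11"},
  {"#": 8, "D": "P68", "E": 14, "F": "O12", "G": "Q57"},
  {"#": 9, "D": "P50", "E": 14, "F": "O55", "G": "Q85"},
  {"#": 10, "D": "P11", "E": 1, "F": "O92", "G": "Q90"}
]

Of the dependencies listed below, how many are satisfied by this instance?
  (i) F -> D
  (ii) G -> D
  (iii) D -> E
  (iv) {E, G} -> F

4

(i) F -> D: every LHS value maps to a single RHS value — holds.
(ii) G -> D: every LHS value maps to a single RHS value — holds.
(iii) D -> E: every LHS value maps to a single RHS value — holds.
(iv) {E, G} -> F: every LHS value maps to a single RHS value — holds.
4 of the 4 dependencies hold.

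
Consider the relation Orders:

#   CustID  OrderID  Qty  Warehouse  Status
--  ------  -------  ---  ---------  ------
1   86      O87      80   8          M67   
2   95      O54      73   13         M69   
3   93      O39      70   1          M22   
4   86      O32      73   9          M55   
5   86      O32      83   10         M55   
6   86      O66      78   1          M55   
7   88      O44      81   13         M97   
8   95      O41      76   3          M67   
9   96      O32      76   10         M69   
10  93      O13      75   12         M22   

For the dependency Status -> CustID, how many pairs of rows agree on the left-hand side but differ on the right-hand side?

Status=M67: violating pairs (1,8) — 1 pair.
Status=M69: violating pairs (2,9) — 1 pair.
Status=M22: all 2 rows agree on CustID — 0 pairs.
Status=M55: all 3 rows agree on CustID — 0 pairs.

2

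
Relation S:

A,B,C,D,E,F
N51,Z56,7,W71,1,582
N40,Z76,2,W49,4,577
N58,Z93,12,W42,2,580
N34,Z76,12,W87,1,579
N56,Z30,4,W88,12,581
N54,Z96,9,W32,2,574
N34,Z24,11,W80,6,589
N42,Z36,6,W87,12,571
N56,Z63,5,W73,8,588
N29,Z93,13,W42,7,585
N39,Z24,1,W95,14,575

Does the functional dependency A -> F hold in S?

No

A=N51: 1 row → F = 582 ✓
A=N40: 1 row → F = 577 ✓
A=N58: 1 row → F = 580 ✓
A=N34: 2 rows → F takes values {579, 589} — violation
A=N56: 2 rows → F takes values {581, 588} — violation
A=N54: 1 row → F = 574 ✓
A=N42: 1 row → F = 571 ✓
A=N29: 1 row → F = 585 ✓
A=N39: 1 row → F = 575 ✓
Two rows agree on A but differ on F, so A -> F does not hold.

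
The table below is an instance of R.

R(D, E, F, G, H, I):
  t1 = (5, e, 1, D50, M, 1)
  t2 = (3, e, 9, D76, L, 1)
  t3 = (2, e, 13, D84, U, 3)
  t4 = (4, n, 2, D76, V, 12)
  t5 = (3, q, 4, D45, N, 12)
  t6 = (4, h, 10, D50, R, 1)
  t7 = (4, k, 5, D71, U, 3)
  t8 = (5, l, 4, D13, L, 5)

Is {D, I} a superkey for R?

All 8 rows have distinct {D, I} values, so {D, I} → (all attributes) holds and {D, I} is a superkey.

Yes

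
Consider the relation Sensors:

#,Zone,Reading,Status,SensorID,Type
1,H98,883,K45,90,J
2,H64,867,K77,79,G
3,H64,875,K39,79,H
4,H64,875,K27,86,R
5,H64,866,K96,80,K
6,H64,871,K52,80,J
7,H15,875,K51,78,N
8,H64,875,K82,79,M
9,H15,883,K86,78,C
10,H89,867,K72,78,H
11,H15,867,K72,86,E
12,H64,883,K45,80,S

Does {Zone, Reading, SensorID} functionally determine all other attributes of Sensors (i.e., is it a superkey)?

No

Rows 3 and 8 have the same {Zone, Reading, SensorID} value (Zone=H64, Reading=875, SensorID=79) but are distinct tuples, so {Zone, Reading, SensorID} does not determine every attribute — not a superkey.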